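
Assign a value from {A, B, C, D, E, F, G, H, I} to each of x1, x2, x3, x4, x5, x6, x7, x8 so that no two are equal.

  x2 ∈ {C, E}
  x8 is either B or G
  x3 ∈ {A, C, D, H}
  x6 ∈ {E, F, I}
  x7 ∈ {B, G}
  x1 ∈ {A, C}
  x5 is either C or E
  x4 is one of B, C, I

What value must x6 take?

F

x2 and x5 between them cover only {C, E} — a naked pair. Remove those values from x1, x3, x4, x6.
x1 must be A (only option left). Remove A from x3.
x7 and x8 share exactly the 2 values {B, G}; by pigeonhole those values go to them, so strike B, G from x4.
x4 has just one choice, so x4 = I. So x6 can't be I.
So x6 = F.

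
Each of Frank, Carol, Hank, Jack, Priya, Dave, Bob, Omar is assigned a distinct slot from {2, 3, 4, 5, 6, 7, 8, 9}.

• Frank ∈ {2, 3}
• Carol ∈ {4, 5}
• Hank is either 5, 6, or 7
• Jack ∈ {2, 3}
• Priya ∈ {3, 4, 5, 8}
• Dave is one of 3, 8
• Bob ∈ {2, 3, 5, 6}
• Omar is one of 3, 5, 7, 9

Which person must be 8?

Dave

The 8 variables draw from only 8 values {2, 3, 4, 5, 6, 7, 8, 9}, so each is used; only Omar can be 9, hence Omar = 9.
Among the 7 still-open variables, 7 fits only Hank (and all 7 values in {2, 3, 4, 5, 6, 7, 8} must be used), so Hank = 7.
The 6 still-open variables draw from only 6 values {2, 3, 4, 5, 6, 8}, so each is used; only Bob can be 6, hence Bob = 6.
The 2 variables Frank and Jack are confined to {2, 3}, which locks those values in; drop them from Priya, Dave.
So 8 goes to Dave.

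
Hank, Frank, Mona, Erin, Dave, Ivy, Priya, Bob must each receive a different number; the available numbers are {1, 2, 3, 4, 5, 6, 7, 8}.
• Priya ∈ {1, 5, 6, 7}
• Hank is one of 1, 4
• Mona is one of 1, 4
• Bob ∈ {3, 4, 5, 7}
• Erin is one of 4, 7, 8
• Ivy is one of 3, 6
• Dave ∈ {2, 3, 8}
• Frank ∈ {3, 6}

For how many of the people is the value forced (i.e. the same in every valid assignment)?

2

The 8 variables together cover exactly {1, 2, 3, 4, 5, 6, 7, 8} — 8 values for 8 variables — and 2 appears only in Dave's list, so Dave = 2.
Among the 7 still-open variables, 8 fits only Erin (and all 7 values in {1, 3, 4, 5, 6, 7, 8} must be used), so Erin = 8.
The 2 variables Hank and Mona are confined to {1, 4}, which locks those values in; drop them from Priya, Bob.
Frank and Ivy share exactly the 2 values {3, 6}; by pigeonhole those values go to them, so strike 3, 6 from Priya, Bob.
Determined: Erin=8, Dave=2. The other people each still have more than one consistent value. That makes 2.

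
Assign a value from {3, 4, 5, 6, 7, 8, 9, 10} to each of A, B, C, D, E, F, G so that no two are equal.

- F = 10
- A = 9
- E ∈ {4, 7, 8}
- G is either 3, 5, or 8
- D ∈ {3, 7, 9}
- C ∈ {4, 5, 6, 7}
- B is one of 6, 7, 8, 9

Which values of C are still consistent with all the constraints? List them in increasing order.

4, 5, 6, 7

A must be 9 (only option left). So B, D can't be 9.
F has just one choice, so F = 10.
No further eliminations apply; C can still be any of 4, 5, 6, 7.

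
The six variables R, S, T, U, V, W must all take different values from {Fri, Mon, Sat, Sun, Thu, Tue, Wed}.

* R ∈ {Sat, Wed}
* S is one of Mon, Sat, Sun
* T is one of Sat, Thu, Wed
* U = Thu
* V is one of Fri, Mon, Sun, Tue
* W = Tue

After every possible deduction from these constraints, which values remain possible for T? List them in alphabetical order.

U must be Thu (only option left). Eliminate Thu elsewhere: T.
That leaves W = Tue. Remove Tue from V.
R and T share exactly the 2 values {Sat, Wed}; by pigeonhole those values go to them, so strike Sat, Wed from S.
No further eliminations apply; T can still be any of Sat, Wed.

Sat, Wed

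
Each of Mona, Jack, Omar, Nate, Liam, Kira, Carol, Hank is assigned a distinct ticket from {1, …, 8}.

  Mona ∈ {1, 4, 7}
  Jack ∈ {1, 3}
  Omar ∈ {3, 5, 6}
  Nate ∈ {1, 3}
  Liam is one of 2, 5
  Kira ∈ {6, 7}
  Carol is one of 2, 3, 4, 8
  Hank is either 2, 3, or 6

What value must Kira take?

7

The 8 variables draw from only 8 values {1, 2, 3, 4, 5, 6, 7, 8}, so each is used; only Carol can be 8, hence Carol = 8.
Among the 7 still-open variables, 4 fits only Mona (and all 7 values in {1, 2, 3, 4, 5, 6, 7} must be used), so Mona = 4.
Among the 6 still-open variables, 7 fits only Kira (and all 6 values in {1, 2, 3, 5, 6, 7} must be used), so Kira = 7.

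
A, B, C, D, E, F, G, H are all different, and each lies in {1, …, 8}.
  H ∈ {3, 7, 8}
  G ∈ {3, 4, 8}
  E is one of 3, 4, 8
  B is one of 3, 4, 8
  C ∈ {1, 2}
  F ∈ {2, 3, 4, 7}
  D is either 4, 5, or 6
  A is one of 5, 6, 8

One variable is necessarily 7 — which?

Among the 8 variables, 1 fits only C (and all 8 values in {1, 2, 3, 4, 5, 6, 7, 8} must be used), so C = 1.
The 7 still-open variables draw from only 7 values {2, 3, 4, 5, 6, 7, 8}, so each is used; only F can be 2, hence F = 2.
The 6 still-open variables together cover exactly {3, 4, 5, 6, 7, 8} — 6 values for 6 variables — and 7 appears only in H's list, so H = 7.

H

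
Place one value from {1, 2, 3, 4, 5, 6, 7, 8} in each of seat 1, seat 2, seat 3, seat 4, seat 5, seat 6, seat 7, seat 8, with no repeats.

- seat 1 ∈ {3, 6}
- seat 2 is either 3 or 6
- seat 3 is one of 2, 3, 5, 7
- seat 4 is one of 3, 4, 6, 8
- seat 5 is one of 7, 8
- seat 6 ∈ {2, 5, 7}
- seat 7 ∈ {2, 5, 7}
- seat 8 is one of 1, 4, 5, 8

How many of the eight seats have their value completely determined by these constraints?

3

Among the 8 variables, 1 fits only seat 8 (and all 8 values in {1, 2, 3, 4, 5, 6, 7, 8} must be used), so seat 8 = 1.
The 7 still-open variables together cover exactly {2, 3, 4, 5, 6, 7, 8} — 7 values for 7 variables — and 4 appears only in seat 4's list, so seat 4 = 4.
The 6 still-open variables draw from only 6 values {2, 3, 5, 6, 7, 8}, so each is used; only seat 5 can be 8, hence seat 5 = 8.
seat 1 and seat 2 between them cover only {3, 6} — a naked pair. Remove those values from seat 3.
Determined: seat 4=4, seat 5=8, seat 8=1. The other seats each still have more than one consistent value. That makes 3.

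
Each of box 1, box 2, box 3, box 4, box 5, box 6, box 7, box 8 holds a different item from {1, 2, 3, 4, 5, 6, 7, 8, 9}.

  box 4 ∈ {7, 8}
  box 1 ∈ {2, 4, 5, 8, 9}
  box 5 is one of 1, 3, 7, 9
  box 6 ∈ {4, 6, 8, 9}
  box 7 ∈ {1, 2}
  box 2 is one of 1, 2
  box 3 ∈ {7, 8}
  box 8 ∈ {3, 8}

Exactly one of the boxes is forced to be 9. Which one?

The 2 variables box 2 and box 7 are confined to {1, 2}, which locks those values in; drop them from box 1, box 5.
box 3 and box 4 between them cover only {7, 8} — a naked pair. Remove those values from box 1, box 5, box 6, box 8.
box 8 must be 3 (only option left). Remove 3 from box 5.
So 9 goes to box 5.

box 5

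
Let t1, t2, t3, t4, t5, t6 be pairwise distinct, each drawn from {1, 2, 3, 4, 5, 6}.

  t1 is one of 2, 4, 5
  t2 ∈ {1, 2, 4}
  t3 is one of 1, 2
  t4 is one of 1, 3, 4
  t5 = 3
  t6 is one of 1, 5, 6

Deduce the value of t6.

6

t5's domain is down to {3}, so t5 = 3. Eliminate 3 elsewhere: t4.
The 5 still-open variables together cover exactly {1, 2, 4, 5, 6} — 5 values for 5 variables — and 6 appears only in t6's list, so t6 = 6.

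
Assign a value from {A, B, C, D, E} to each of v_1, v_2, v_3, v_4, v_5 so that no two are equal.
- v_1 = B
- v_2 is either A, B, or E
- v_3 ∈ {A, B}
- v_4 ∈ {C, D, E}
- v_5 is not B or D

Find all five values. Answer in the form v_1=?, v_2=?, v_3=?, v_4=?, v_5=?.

v_1=B, v_2=E, v_3=A, v_4=D, v_5=C

v_1's domain is down to {B}, so v_1 = B. Strike B from v_2, v_3.
v_3 has just one choice, so v_3 = A. Remove A from v_2, v_5.
v_2 has just one choice, so v_2 = E. Strike E from v_4, v_5.
v_5 must be C (only option left). Eliminate C elsewhere: v_4.
v_4's domain is down to {D}, so v_4 = D.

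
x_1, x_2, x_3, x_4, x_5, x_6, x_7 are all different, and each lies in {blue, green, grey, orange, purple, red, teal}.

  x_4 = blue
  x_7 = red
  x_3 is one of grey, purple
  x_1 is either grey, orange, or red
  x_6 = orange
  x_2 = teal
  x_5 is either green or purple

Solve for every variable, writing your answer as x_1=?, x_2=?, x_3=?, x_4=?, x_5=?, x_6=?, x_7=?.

x_2's domain is down to {teal}, so x_2 = teal.
x_4 must be blue (only option left).
x_6's domain is down to {orange}, so x_6 = orange. Eliminate orange elsewhere: x_1.
That leaves x_7 = red. Remove red from x_1.
x_1 has just one choice, so x_1 = grey. Remove grey from x_3.
x_3 must be purple (only option left). Remove purple from x_5.
x_5's domain is down to {green}, so x_5 = green.

x_1=grey, x_2=teal, x_3=purple, x_4=blue, x_5=green, x_6=orange, x_7=red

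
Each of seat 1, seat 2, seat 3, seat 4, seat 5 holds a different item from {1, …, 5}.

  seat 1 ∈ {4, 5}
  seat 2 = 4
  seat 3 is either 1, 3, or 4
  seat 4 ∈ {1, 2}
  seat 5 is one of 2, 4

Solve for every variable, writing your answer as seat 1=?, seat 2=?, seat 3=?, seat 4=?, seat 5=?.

seat 1=5, seat 2=4, seat 3=3, seat 4=1, seat 5=2

seat 2 must be 4 (only option left). Eliminate 4 elsewhere: seat 1, seat 3, seat 5.
seat 5 must be 2 (only option left). So seat 4 can't be 2.
That leaves seat 1 = 5.
seat 4's domain is down to {1}, so seat 4 = 1. Eliminate 1 elsewhere: seat 3.
seat 3 has just one choice, so seat 3 = 3.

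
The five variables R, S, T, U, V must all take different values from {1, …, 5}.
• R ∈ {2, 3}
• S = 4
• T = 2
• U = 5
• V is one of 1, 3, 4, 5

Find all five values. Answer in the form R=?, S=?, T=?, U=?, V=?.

S has just one choice, so S = 4. So V can't be 4.
T must be 2 (only option left). Remove 2 from R.
That leaves U = 5. So V can't be 5.
R's domain is down to {3}, so R = 3. Remove 3 from V.
V's domain is down to {1}, so V = 1.

R=3, S=4, T=2, U=5, V=1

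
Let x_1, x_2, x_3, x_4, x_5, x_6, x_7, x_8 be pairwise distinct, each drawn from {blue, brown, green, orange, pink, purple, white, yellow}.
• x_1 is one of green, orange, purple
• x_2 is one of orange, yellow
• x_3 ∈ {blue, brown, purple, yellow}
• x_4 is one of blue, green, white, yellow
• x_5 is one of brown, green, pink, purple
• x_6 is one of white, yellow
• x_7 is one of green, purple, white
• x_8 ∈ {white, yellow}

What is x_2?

orange

Among the 8 variables, pink fits only x_5 (and all 8 values in {blue, brown, green, orange, pink, purple, white, yellow} must be used), so x_5 = pink.
The 7 still-open variables draw from only 7 values {blue, brown, green, orange, purple, white, yellow}, so each is used; only x_3 can be brown, hence x_3 = brown.
The 6 still-open variables draw from only 6 values {blue, green, orange, purple, white, yellow}, so each is used; only x_4 can be blue, hence x_4 = blue.
The 2 variables x_6 and x_8 are confined to {white, yellow}, which locks those values in; drop them from x_2, x_7.
So x_2 = orange.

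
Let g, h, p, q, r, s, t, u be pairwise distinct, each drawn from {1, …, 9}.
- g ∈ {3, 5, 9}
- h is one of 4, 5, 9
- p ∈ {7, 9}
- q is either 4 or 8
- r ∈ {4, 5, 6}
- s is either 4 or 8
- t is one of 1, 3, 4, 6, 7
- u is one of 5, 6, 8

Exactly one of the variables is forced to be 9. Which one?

h

The 8 variables together cover exactly {1, 3, 4, 5, 6, 7, 8, 9} — 8 values for 8 variables — and 1 appears only in t's list, so t = 1.
The 7 still-open variables together cover exactly {3, 4, 5, 6, 7, 8, 9} — 7 values for 7 variables — and 3 appears only in g's list, so g = 3.
The 6 still-open variables together cover exactly {4, 5, 6, 7, 8, 9} — 6 values for 6 variables — and 7 appears only in p's list, so p = 7.
The 5 still-open variables draw from only 5 values {4, 5, 6, 8, 9}, so each is used; only h can be 9, hence h = 9.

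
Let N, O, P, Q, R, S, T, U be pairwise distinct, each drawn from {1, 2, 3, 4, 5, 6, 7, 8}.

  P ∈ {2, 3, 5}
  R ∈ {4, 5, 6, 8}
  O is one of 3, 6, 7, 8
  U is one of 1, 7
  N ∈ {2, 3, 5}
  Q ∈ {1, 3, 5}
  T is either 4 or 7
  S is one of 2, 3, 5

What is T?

4

N, P, S between them cover only {2, 3, 5} — a naked triple. Remove those values from O, Q, R.
Q has just one choice, so Q = 1. So U can't be 1.
That leaves U = 7. Strike 7 from O, T.
So T = 4.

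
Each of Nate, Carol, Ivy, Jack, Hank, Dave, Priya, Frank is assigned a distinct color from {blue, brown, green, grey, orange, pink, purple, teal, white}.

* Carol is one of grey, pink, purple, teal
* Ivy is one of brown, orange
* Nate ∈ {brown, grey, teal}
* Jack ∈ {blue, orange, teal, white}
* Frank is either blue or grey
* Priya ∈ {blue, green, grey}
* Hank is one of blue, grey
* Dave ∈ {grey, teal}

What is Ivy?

orange

Hank and Frank between them cover only {blue, grey} — a naked pair. Remove those values from Nate, Carol, Jack, Dave, Priya.
Dave's domain is down to {teal}, so Dave = teal. Eliminate teal elsewhere: Nate, Carol, Jack.
That leaves Priya = green.
That leaves Nate = brown. Eliminate brown elsewhere: Ivy.
So Ivy = orange.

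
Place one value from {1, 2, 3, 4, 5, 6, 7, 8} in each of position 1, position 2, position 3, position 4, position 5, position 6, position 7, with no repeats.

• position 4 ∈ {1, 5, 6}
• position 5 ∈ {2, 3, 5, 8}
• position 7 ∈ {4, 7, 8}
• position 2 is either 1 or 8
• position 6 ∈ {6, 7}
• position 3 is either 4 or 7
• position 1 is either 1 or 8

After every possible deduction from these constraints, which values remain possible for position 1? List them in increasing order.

The 2 variables position 1 and position 2 are confined to {1, 8}, which locks those values in; drop them from position 4, position 5, position 7.
The 2 variables position 3 and position 7 are confined to {4, 7}, which locks those values in; drop them from position 6.
position 6 must be 6 (only option left). Eliminate 6 elsewhere: position 4.
position 4's domain is down to {5}, so position 4 = 5. Strike 5 from position 5.
No further eliminations apply; position 1 can still be any of 1, 8.

1, 8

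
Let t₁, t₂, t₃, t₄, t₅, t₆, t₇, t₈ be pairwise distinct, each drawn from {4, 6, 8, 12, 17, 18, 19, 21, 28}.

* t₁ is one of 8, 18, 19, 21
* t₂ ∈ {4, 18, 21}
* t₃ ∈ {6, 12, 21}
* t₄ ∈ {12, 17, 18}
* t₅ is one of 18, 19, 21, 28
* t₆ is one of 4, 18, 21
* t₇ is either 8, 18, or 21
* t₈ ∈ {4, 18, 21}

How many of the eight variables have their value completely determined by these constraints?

The 3 variables t₂, t₆, t₈ are confined to {4, 18, 21}, which locks those values in; drop them from t₁, t₃, t₄, t₅, t₇.
t₇ has just one choice, so t₇ = 8. Remove 8 from t₁.
t₁ has just one choice, so t₁ = 19. Eliminate 19 elsewhere: t₅.
That leaves t₅ = 28.
Determined: t₁=19, t₅=28, t₇=8. The other variables each still have more than one consistent value. That makes 3.

3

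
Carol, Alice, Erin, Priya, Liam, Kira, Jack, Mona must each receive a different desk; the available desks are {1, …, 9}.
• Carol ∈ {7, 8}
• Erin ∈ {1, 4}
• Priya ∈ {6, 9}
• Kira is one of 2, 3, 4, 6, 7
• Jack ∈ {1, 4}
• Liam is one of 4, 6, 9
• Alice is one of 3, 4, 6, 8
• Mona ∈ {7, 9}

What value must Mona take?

The 8 variables draw from only 8 values {1, 2, 3, 4, 6, 7, 8, 9}, so each is used; only Kira can be 2, hence Kira = 2.
Among the 7 still-open variables, 3 fits only Alice (and all 7 values in {1, 3, 4, 6, 7, 8, 9} must be used), so Alice = 3.
The 6 still-open variables together cover exactly {1, 4, 6, 7, 8, 9} — 6 values for 6 variables — and 8 appears only in Carol's list, so Carol = 8.
Among the 5 still-open variables, 7 fits only Mona (and all 5 values in {1, 4, 6, 7, 9} must be used), so Mona = 7.

7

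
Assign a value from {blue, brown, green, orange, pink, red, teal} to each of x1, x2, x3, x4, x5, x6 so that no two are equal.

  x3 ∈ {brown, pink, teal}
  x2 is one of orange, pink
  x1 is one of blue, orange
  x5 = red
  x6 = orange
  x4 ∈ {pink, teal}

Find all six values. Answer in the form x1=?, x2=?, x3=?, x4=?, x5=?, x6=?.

x1=blue, x2=pink, x3=brown, x4=teal, x5=red, x6=orange

x5 must be red (only option left).
x6 has just one choice, so x6 = orange. Eliminate orange elsewhere: x1, x2.
That leaves x1 = blue.
x2 has just one choice, so x2 = pink. Remove pink from x3, x4.
x4 must be teal (only option left). So x3 can't be teal.
x3 must be brown (only option left).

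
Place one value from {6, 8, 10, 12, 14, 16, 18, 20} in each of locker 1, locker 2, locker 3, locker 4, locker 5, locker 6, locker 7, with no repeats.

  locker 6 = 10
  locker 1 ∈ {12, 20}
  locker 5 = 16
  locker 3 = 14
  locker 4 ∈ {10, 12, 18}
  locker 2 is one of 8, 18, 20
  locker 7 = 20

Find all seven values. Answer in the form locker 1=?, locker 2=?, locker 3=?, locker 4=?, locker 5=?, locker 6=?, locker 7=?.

locker 1=12, locker 2=8, locker 3=14, locker 4=18, locker 5=16, locker 6=10, locker 7=20

locker 3's domain is down to {14}, so locker 3 = 14.
locker 5 must be 16 (only option left).
locker 6 must be 10 (only option left). Strike 10 from locker 4.
That leaves locker 7 = 20. Strike 20 from locker 1, locker 2.
That leaves locker 1 = 12. Eliminate 12 elsewhere: locker 4.
locker 4 must be 18 (only option left). Eliminate 18 elsewhere: locker 2.
locker 2 has just one choice, so locker 2 = 8.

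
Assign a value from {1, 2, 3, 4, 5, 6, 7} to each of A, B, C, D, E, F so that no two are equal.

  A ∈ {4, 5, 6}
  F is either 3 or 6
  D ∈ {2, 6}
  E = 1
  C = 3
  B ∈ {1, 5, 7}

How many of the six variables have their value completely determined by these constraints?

4

C must be 3 (only option left). So F can't be 3.
E's domain is down to {1}, so E = 1. Strike 1 from B.
That leaves F = 6. Remove 6 from A, D.
D must be 2 (only option left).
Determined: C=3, D=2, E=1, F=6. The other variables each still have more than one consistent value. That makes 4.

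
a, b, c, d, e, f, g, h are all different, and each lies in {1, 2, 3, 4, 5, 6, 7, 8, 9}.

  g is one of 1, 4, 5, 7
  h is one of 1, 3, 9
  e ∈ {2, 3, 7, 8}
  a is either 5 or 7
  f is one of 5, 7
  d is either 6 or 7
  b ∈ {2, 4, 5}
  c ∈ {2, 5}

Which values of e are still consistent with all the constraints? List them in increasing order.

3, 8

a and f share exactly the 2 values {5, 7}; by pigeonhole those values go to them, so strike 5, 7 from b, c, d, e, g.
That leaves c = 2. Strike 2 from b, e.
That leaves d = 6.
b must be 4 (only option left). Eliminate 4 elsewhere: g.
g must be 1 (only option left). So h can't be 1.
No further eliminations apply; e can still be any of 3, 8.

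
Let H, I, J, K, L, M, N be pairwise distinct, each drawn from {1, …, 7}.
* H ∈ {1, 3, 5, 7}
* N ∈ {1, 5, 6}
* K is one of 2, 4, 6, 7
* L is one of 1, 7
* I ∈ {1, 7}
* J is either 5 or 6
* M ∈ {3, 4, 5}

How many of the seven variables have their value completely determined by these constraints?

3

The 7 variables together cover exactly {1, 2, 3, 4, 5, 6, 7} — 7 values for 7 variables — and 2 appears only in K's list, so K = 2.
The 6 still-open variables draw from only 6 values {1, 3, 4, 5, 6, 7}, so each is used; only M can be 4, hence M = 4.
The 5 still-open variables draw from only 5 values {1, 3, 5, 6, 7}, so each is used; only H can be 3, hence H = 3.
The 2 variables I and L are confined to {1, 7}, which locks those values in; drop them from N.
Determined: H=3, K=2, M=4. The other variables each still have more than one consistent value. That makes 3.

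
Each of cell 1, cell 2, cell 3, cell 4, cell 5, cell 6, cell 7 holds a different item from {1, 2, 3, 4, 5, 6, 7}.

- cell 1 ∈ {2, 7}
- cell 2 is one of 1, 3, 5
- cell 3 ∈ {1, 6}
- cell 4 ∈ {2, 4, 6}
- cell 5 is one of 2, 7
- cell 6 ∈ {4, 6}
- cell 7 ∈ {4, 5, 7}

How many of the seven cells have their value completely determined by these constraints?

The 7 variables draw from only 7 values {1, 2, 3, 4, 5, 6, 7}, so each is used; only cell 2 can be 3, hence cell 2 = 3.
Among the 6 still-open variables, 1 fits only cell 3 (and all 6 values in {1, 2, 4, 5, 6, 7} must be used), so cell 3 = 1.
Among the 5 still-open variables, 5 fits only cell 7 (and all 5 values in {2, 4, 5, 6, 7} must be used), so cell 7 = 5.
cell 1 and cell 5 between them cover only {2, 7} — a naked pair. Remove those values from cell 4.
Determined: cell 2=3, cell 3=1, cell 7=5. The other cells each still have more than one consistent value. That makes 3.

3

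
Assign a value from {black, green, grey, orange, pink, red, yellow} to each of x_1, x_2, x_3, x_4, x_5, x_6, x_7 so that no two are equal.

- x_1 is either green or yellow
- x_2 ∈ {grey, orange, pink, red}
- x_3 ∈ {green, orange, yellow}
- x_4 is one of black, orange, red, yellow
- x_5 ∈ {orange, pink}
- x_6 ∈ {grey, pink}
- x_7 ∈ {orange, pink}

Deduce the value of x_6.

Among the 7 variables, black fits only x_4 (and all 7 values in {black, green, grey, orange, pink, red, yellow} must be used), so x_4 = black.
The 6 still-open variables draw from only 6 values {green, grey, orange, pink, red, yellow}, so each is used; only x_2 can be red, hence x_2 = red.
The 5 still-open variables together cover exactly {green, grey, orange, pink, yellow} — 5 values for 5 variables — and grey appears only in x_6's list, so x_6 = grey.

grey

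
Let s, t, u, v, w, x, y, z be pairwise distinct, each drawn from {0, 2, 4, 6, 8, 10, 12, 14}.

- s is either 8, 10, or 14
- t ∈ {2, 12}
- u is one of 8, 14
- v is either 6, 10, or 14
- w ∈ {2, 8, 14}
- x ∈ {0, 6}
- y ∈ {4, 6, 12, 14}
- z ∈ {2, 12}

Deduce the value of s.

10

The 8 variables draw from only 8 values {0, 2, 4, 6, 8, 10, 12, 14}, so each is used; only x can be 0, hence x = 0.
Among the 7 still-open variables, 4 fits only y (and all 7 values in {2, 4, 6, 8, 10, 12, 14} must be used), so y = 4.
The 6 still-open variables draw from only 6 values {2, 6, 8, 10, 12, 14}, so each is used; only v can be 6, hence v = 6.
The 5 still-open variables together cover exactly {2, 8, 10, 12, 14} — 5 values for 5 variables — and 10 appears only in s's list, so s = 10.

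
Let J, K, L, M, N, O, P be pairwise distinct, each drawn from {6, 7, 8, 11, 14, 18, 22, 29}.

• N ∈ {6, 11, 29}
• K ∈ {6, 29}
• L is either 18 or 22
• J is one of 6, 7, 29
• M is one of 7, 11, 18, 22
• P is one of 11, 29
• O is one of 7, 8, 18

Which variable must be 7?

The 7 variables draw from only 7 values {6, 7, 8, 11, 18, 22, 29}, so each is used; only O can be 8, hence O = 8.
The 3 variables K, N, P are confined to {6, 11, 29}, which locks those values in; drop them from J, M.
So 7 goes to J.

J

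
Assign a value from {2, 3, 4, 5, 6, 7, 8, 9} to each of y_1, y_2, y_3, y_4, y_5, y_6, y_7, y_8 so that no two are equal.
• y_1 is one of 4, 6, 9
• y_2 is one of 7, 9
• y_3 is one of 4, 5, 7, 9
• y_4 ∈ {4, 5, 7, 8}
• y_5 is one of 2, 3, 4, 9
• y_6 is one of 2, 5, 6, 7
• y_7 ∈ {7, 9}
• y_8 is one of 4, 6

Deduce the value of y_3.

5

The 8 variables draw from only 8 values {2, 3, 4, 5, 6, 7, 8, 9}, so each is used; only y_5 can be 3, hence y_5 = 3.
The 7 still-open variables together cover exactly {2, 4, 5, 6, 7, 8, 9} — 7 values for 7 variables — and 2 appears only in y_6's list, so y_6 = 2.
The 6 still-open variables together cover exactly {4, 5, 6, 7, 8, 9} — 6 values for 6 variables — and 8 appears only in y_4's list, so y_4 = 8.
The 5 still-open variables together cover exactly {4, 5, 6, 7, 9} — 5 values for 5 variables — and 5 appears only in y_3's list, so y_3 = 5.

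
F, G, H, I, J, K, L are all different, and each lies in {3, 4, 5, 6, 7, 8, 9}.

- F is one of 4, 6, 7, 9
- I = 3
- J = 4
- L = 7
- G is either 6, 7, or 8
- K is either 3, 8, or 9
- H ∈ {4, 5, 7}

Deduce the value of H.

I's domain is down to {3}, so I = 3. Strike 3 from K.
J must be 4 (only option left). Eliminate 4 elsewhere: F, H.
L's domain is down to {7}, so L = 7. Strike 7 from F, G, H.
So H = 5.

5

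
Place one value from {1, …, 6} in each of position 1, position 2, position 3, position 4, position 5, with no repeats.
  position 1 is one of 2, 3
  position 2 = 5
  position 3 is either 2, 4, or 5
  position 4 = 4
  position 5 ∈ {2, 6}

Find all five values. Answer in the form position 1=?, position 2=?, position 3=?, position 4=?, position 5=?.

position 2 has just one choice, so position 2 = 5. Strike 5 from position 3.
position 4's domain is down to {4}, so position 4 = 4. Remove 4 from position 3.
position 3's domain is down to {2}, so position 3 = 2. So position 1, position 5 can't be 2.
position 5 has just one choice, so position 5 = 6.
position 1 must be 3 (only option left).

position 1=3, position 2=5, position 3=2, position 4=4, position 5=6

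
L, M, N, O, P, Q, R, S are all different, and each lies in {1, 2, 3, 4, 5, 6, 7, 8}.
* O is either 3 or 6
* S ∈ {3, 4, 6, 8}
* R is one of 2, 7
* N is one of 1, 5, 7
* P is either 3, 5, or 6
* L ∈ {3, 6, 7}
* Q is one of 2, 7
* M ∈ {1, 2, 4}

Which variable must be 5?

Among the 8 variables, 8 fits only S (and all 8 values in {1, 2, 3, 4, 5, 6, 7, 8} must be used), so S = 8.
The 7 still-open variables draw from only 7 values {1, 2, 3, 4, 5, 6, 7}, so each is used; only M can be 4, hence M = 4.
Among the 6 still-open variables, 1 fits only N (and all 6 values in {1, 2, 3, 5, 6, 7} must be used), so N = 1.
Among the 5 still-open variables, 5 fits only P (and all 5 values in {2, 3, 5, 6, 7} must be used), so P = 5.

P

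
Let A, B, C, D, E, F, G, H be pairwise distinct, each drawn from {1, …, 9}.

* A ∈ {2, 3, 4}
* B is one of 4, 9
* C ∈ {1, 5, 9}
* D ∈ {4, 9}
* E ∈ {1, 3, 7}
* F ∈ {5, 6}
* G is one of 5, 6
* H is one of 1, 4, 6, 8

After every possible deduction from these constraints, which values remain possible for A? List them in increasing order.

B and D between them cover only {4, 9} — a naked pair. Remove those values from A, C, H.
The 2 variables F and G are confined to {5, 6}, which locks those values in; drop them from C, H.
C has just one choice, so C = 1. Eliminate 1 elsewhere: E, H.
That leaves H = 8.
No further eliminations apply; A can still be any of 2, 3.

2, 3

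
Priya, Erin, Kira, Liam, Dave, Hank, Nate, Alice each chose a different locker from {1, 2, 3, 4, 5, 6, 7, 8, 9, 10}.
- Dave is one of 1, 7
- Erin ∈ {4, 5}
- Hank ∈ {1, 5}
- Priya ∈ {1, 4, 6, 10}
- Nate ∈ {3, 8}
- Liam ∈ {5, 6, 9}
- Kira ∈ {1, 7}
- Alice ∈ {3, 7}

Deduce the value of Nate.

8

The 2 variables Kira and Dave are confined to {1, 7}, which locks those values in; drop them from Priya, Hank, Alice.
Hank must be 5 (only option left). Remove 5 from Erin, Liam.
That leaves Alice = 3. So Nate can't be 3.
So Nate = 8.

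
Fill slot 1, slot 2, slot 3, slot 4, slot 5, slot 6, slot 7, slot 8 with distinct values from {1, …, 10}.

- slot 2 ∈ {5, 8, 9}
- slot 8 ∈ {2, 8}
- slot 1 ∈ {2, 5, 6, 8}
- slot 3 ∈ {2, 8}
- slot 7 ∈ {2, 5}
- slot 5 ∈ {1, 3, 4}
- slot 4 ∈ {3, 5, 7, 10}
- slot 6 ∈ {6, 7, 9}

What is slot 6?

slot 3 and slot 8 share exactly the 2 values {2, 8}; by pigeonhole those values go to them, so strike 2, 8 from slot 1, slot 2, slot 7.
slot 7 must be 5 (only option left). Eliminate 5 elsewhere: slot 1, slot 2, slot 4.
slot 1 has just one choice, so slot 1 = 6. Remove 6 from slot 6.
slot 2's domain is down to {9}, so slot 2 = 9. Remove 9 from slot 6.
So slot 6 = 7.

7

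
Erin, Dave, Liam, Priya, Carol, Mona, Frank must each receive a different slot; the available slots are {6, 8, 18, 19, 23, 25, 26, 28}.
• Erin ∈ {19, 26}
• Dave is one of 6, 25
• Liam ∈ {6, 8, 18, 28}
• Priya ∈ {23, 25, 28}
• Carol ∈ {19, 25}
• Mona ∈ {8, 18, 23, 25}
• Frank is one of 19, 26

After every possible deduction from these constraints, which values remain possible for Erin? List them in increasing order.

19, 26

Erin and Frank share exactly the 2 values {19, 26}; by pigeonhole those values go to them, so strike 19, 26 from Carol.
Carol must be 25 (only option left). Remove 25 from Dave, Priya, Mona.
Dave must be 6 (only option left). So Liam can't be 6.
No further eliminations apply; Erin can still be any of 19, 26.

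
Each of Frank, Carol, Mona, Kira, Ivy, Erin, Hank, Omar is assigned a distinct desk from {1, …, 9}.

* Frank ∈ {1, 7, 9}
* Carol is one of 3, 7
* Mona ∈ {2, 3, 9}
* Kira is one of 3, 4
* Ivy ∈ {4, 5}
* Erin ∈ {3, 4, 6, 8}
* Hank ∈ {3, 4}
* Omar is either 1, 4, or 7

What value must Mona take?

2

Kira and Hank between them cover only {3, 4} — a naked pair. Remove those values from Carol, Mona, Ivy, Erin, Omar.
Carol has just one choice, so Carol = 7. So Frank, Omar can't be 7.
Ivy's domain is down to {5}, so Ivy = 5.
Omar has just one choice, so Omar = 1. Remove 1 from Frank.
Frank has just one choice, so Frank = 9. Strike 9 from Mona.
So Mona = 2.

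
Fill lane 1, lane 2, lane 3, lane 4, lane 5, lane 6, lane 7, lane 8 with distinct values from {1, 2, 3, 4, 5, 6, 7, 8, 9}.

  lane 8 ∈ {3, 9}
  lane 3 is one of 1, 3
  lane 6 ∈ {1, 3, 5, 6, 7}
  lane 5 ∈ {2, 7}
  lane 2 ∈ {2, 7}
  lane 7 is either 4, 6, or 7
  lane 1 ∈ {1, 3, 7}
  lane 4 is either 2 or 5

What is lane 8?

9

The 8 variables together cover exactly {1, 2, 3, 4, 5, 6, 7, 9} — 8 values for 8 variables — and 4 appears only in lane 7's list, so lane 7 = 4.
Among the 7 still-open variables, 6 fits only lane 6 (and all 7 values in {1, 2, 3, 5, 6, 7, 9} must be used), so lane 6 = 6.
Among the 6 still-open variables, 5 fits only lane 4 (and all 6 values in {1, 2, 3, 5, 7, 9} must be used), so lane 4 = 5.
The 5 still-open variables together cover exactly {1, 2, 3, 7, 9} — 5 values for 5 variables — and 9 appears only in lane 8's list, so lane 8 = 9.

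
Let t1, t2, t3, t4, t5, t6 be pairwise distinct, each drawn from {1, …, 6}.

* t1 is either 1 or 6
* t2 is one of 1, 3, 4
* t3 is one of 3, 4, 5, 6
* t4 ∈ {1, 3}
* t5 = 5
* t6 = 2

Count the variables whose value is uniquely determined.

t5 must be 5 (only option left). Eliminate 5 elsewhere: t3.
t6's domain is down to {2}, so t6 = 2.
Determined: t5=5, t6=2. The other variables each still have more than one consistent value. That makes 2.

2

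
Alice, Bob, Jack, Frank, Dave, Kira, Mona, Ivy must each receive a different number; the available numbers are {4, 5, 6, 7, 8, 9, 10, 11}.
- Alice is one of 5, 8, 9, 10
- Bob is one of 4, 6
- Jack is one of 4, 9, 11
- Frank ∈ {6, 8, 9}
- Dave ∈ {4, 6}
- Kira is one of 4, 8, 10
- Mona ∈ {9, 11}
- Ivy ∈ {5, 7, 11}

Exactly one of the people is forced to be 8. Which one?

Among the 8 variables, 7 fits only Ivy (and all 8 values in {4, 5, 6, 7, 8, 9, 10, 11} must be used), so Ivy = 7.
Among the 7 still-open variables, 5 fits only Alice (and all 7 values in {4, 5, 6, 8, 9, 10, 11} must be used), so Alice = 5.
The 6 still-open variables together cover exactly {4, 6, 8, 9, 10, 11} — 6 values for 6 variables — and 10 appears only in Kira's list, so Kira = 10.
The 5 still-open variables draw from only 5 values {4, 6, 8, 9, 11}, so each is used; only Frank can be 8, hence Frank = 8.

Frank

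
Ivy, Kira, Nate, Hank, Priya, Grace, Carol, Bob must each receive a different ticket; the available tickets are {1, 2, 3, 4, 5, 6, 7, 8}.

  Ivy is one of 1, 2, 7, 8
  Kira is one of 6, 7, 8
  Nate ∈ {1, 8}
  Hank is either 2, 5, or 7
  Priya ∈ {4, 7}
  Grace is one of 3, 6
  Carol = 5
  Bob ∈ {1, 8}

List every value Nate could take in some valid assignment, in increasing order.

Carol's domain is down to {5}, so Carol = 5. So Hank can't be 5.
The 7 still-open variables together cover exactly {1, 2, 3, 4, 6, 7, 8} — 7 values for 7 variables — and 3 appears only in Grace's list, so Grace = 3.
Among the 6 still-open variables, 4 fits only Priya (and all 6 values in {1, 2, 4, 6, 7, 8} must be used), so Priya = 4.
Among the 5 still-open variables, 6 fits only Kira (and all 5 values in {1, 2, 6, 7, 8} must be used), so Kira = 6.
The 2 variables Nate and Bob are confined to {1, 8}, which locks those values in; drop them from Ivy.
No further eliminations apply; Nate can still be any of 1, 8.

1, 8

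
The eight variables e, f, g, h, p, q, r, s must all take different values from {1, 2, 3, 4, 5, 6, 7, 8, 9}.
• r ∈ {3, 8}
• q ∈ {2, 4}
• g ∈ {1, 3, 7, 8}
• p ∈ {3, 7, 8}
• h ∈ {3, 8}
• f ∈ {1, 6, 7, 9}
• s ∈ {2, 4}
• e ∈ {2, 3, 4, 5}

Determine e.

5

h and r share exactly the 2 values {3, 8}; by pigeonhole those values go to them, so strike 3, 8 from e, g, p.
p must be 7 (only option left). Remove 7 from f, g.
g has just one choice, so g = 1. Eliminate 1 elsewhere: f.
q and s between them cover only {2, 4} — a naked pair. Remove those values from e.
So e = 5.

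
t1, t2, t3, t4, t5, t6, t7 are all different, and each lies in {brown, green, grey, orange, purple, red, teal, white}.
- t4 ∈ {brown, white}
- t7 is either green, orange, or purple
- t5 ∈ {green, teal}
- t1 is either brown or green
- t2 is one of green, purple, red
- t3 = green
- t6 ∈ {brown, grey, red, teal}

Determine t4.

white

t3 has just one choice, so t3 = green. Remove green from t1, t2, t5, t7.
That leaves t5 = teal. So t6 can't be teal.
t1 has just one choice, so t1 = brown. Strike brown from t4, t6.
So t4 = white.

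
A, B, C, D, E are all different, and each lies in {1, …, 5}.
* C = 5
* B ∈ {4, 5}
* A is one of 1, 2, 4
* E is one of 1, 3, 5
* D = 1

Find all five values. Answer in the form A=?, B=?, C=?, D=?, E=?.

A=2, B=4, C=5, D=1, E=3

C must be 5 (only option left). Strike 5 from B, E.
D's domain is down to {1}, so D = 1. Strike 1 from A, E.
E's domain is down to {3}, so E = 3.
B's domain is down to {4}, so B = 4. So A can't be 4.
A must be 2 (only option left).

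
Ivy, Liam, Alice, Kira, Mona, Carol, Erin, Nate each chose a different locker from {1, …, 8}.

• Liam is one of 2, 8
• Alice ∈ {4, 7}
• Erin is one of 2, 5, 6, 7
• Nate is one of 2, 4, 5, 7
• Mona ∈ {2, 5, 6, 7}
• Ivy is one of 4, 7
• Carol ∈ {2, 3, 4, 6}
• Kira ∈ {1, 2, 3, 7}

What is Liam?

The 8 variables draw from only 8 values {1, 2, 3, 4, 5, 6, 7, 8}, so each is used; only Kira can be 1, hence Kira = 1.
The 7 still-open variables draw from only 7 values {2, 3, 4, 5, 6, 7, 8}, so each is used; only Carol can be 3, hence Carol = 3.
The 6 still-open variables together cover exactly {2, 4, 5, 6, 7, 8} — 6 values for 6 variables — and 8 appears only in Liam's list, so Liam = 8.

8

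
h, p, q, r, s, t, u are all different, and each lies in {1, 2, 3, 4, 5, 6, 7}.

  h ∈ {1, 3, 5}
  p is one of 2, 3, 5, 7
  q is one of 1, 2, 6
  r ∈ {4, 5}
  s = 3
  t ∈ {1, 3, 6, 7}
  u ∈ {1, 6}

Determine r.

4

s must be 3 (only option left). Strike 3 from h, p, t.
Among the 6 still-open variables, 4 fits only r (and all 6 values in {1, 2, 4, 5, 6, 7} must be used), so r = 4.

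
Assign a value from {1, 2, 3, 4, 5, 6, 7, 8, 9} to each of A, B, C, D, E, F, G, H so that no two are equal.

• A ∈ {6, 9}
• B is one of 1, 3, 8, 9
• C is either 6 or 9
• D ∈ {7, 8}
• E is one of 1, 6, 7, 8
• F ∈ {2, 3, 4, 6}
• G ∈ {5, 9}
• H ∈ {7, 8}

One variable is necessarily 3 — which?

B

The 2 variables A and C are confined to {6, 9}, which locks those values in; drop them from B, E, F, G.
G's domain is down to {5}, so G = 5.
D and H share exactly the 2 values {7, 8}; by pigeonhole those values go to them, so strike 7, 8 from B, E.
That leaves E = 1. Remove 1 from B.
So 3 goes to B.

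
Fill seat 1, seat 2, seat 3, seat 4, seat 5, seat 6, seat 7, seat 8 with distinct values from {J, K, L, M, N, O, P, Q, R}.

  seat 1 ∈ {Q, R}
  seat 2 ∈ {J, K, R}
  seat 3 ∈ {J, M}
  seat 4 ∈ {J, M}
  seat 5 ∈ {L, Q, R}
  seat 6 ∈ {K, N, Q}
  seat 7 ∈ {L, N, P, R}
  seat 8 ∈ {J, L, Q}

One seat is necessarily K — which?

The 8 variables draw from only 8 values {J, K, L, M, N, P, Q, R}, so each is used; only seat 7 can be P, hence seat 7 = P.
The 7 still-open variables draw from only 7 values {J, K, L, M, N, Q, R}, so each is used; only seat 6 can be N, hence seat 6 = N.
The 6 still-open variables together cover exactly {J, K, L, M, Q, R} — 6 values for 6 variables — and K appears only in seat 2's list, so seat 2 = K.

seat 2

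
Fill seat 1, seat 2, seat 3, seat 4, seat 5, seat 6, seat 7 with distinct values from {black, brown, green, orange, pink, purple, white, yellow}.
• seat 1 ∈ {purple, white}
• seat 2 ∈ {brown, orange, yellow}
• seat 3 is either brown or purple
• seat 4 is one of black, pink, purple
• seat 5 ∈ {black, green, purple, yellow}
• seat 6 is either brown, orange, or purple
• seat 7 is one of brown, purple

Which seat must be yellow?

The 2 variables seat 3 and seat 7 are confined to {brown, purple}, which locks those values in; drop them from seat 1, seat 2, seat 4, seat 5, seat 6.
seat 1 must be white (only option left).
seat 6's domain is down to {orange}, so seat 6 = orange. Eliminate orange elsewhere: seat 2.
So yellow goes to seat 2.

seat 2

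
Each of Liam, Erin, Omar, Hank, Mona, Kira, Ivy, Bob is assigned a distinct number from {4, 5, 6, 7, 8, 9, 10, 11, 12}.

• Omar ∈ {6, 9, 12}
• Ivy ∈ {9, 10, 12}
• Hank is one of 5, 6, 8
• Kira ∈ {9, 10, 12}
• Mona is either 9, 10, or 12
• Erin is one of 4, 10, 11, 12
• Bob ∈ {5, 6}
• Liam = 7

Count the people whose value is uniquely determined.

Liam must be 7 (only option left).
Mona, Kira, Ivy share exactly the 3 values {9, 10, 12}; by pigeonhole those values go to them, so strike 9, 10, 12 from Erin, Omar.
Omar's domain is down to {6}, so Omar = 6. Eliminate 6 elsewhere: Hank, Bob.
Bob must be 5 (only option left). Strike 5 from Hank.
That leaves Hank = 8.
Determined: Liam=7, Omar=6, Hank=8, Bob=5. The other people each still have more than one consistent value. That makes 4.

4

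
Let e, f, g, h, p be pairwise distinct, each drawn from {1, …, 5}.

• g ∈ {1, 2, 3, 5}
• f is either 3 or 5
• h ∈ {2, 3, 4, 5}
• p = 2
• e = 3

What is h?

e's domain is down to {3}, so e = 3. Remove 3 from f, g, h.
f must be 5 (only option left). So g, h can't be 5.
That leaves p = 2. Strike 2 from g, h.
So h = 4.

4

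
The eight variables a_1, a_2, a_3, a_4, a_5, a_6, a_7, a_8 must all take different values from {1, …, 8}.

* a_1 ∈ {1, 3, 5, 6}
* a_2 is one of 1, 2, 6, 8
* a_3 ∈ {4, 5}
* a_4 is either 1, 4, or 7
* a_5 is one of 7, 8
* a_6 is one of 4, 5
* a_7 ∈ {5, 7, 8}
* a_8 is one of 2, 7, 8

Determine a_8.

2

Among the 8 variables, 3 fits only a_1 (and all 8 values in {1, 2, 3, 4, 5, 6, 7, 8} must be used), so a_1 = 3.
Among the 7 still-open variables, 6 fits only a_2 (and all 7 values in {1, 2, 4, 5, 6, 7, 8} must be used), so a_2 = 6.
The 6 still-open variables together cover exactly {1, 2, 4, 5, 7, 8} — 6 values for 6 variables — and 1 appears only in a_4's list, so a_4 = 1.
The 5 still-open variables draw from only 5 values {2, 4, 5, 7, 8}, so each is used; only a_8 can be 2, hence a_8 = 2.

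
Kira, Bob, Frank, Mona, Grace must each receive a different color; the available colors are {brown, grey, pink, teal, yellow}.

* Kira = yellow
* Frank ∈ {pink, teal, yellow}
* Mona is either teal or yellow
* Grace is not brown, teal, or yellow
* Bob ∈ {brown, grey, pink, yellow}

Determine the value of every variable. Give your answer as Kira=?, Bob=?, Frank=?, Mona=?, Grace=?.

Kira must be yellow (only option left). Eliminate yellow elsewhere: Bob, Frank, Mona.
Mona has just one choice, so Mona = teal. Strike teal from Frank.
Frank's domain is down to {pink}, so Frank = pink. Eliminate pink elsewhere: Bob, Grace.
Grace has just one choice, so Grace = grey. Strike grey from Bob.
Bob's domain is down to {brown}, so Bob = brown.

Kira=yellow, Bob=brown, Frank=pink, Mona=teal, Grace=grey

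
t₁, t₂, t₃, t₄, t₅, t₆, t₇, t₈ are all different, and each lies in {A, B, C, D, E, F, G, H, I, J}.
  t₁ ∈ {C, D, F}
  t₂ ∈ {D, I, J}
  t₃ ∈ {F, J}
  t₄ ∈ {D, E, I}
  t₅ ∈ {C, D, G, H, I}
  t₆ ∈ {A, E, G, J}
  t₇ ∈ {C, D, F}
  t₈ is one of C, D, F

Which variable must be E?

t₄

The 3 variables t₁, t₇, t₈ are confined to {C, D, F}, which locks those values in; drop them from t₂, t₃, t₄, t₅.
t₃'s domain is down to {J}, so t₃ = J. So t₂, t₆ can't be J.
t₂'s domain is down to {I}, so t₂ = I. Eliminate I elsewhere: t₄, t₅.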